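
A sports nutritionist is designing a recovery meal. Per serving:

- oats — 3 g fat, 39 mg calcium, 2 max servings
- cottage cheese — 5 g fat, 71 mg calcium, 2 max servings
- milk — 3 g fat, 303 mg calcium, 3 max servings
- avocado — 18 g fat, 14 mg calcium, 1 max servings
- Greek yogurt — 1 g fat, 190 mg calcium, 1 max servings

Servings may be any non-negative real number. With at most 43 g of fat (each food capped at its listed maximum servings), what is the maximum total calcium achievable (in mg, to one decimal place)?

Calcium per g fat: Greek yogurt 190, milk 101, cottage cheese 14.2, oats 13, avocado 0.7778.
Take 1 serving of Greek yogurt: uses 1 g fat, +190.0 mg calcium (running total 190.0 mg).
Take 3 servings of milk: uses 9 g fat, +909.0 mg calcium (running total 1099.0 mg).
Take 2 servings of cottage cheese: uses 10 g fat, +142.0 mg calcium (running total 1241.0 mg).
Take 2 servings of oats: uses 6 g fat, +78.0 mg calcium (running total 1319.0 mg).
Take 0.9444 servings of avocado: uses 17 g fat, +13.2 mg calcium (running total 1332.2 mg).
Greedy by best ratio exhausts the fat allowance optimally: 1332.2 mg.

1332.2 mg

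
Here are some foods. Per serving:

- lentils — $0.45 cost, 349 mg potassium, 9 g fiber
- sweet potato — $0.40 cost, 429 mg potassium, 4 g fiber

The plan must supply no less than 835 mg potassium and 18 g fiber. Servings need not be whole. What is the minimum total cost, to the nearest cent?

A basic optimal solution has at most two foods positive. Try each food alone and each pair with both targets met exactly.
lentils only: max(835/349, 18/9) = 2.393 servings → $1.08.
sweet potato only: max(835/429, 18/4) = 4.5 servings → $1.80.
lentils + sweet potato with both tight: 1.778 servings and 0.5002 servings → $1.00.
The minimum over all feasible corners is $1.00.

$1.00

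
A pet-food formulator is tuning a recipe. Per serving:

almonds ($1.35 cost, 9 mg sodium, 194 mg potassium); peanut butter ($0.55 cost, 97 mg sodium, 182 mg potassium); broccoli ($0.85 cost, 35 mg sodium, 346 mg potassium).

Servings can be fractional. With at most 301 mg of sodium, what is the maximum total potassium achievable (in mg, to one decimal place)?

6488.2 mg

Potassium per mg sodium: almonds 21.56, broccoli 9.886, peanut butter 1.876.
With no serving limits, spend the whole sodium allowance on almonds: 301 mg / 9 mg × 194 mg = 6488.2 mg.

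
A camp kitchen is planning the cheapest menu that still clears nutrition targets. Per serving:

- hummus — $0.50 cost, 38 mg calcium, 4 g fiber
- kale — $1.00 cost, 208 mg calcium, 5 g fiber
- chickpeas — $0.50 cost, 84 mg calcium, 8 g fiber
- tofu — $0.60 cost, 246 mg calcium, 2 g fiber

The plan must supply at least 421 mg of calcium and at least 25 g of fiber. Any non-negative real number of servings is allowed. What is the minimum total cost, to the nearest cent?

With two linear requirements the optimum uses one or two foods; enumerate the corners.
hummus only: max(421/38, 25/4) = 11.08 servings → $5.54.
kale only: max(421/208, 25/5) = 5 servings → $5.00.
chickpeas only: max(421/84, 25/8) = 5.012 servings → $2.51.
tofu only: max(421/246, 25/2) = 12.5 servings → $7.50.
hummus + kale with both tight: 4.821 servings and 1.143 servings → $3.55.
hummus + chickpeas: intersection lies outside the first quadrant.
hummus + tofu with both tight: 5.846 servings and 0.8084 servings → $3.41.
kale + chickpeas with both tight: 1.019 servings and 2.488 servings → $2.26.
kale + tofu: the both-tight solution has a negative serving — not a feasible corner.
chickpeas + tofu with both tight: 2.949 servings and 0.7044 servings → $1.90.
The minimum over all feasible corners is $1.90.

$1.90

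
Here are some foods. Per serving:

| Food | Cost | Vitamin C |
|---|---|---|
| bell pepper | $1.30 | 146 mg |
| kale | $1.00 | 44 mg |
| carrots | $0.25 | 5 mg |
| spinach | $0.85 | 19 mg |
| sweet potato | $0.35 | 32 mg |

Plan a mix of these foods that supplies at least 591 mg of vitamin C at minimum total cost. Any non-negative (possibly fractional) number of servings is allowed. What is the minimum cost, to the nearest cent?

Cost per mg of vitamin C: bell pepper $0.0089, sweet potato $0.0109, kale $0.0227, spinach $0.0447, carrots $0.0500.
With no serving limits, use only bell pepper: 591 mg / 146 mg = 4.048 servings × $1.30 = $5.26.

$5.26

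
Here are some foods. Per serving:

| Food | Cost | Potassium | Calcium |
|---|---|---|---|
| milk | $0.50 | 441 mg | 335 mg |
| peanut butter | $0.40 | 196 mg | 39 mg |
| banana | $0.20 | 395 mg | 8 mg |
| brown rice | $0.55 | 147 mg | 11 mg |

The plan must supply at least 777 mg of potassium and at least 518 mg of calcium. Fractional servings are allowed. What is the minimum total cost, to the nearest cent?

$0.82

A basic optimal solution has at most two foods positive. Try each food alone and each pair with both targets met exactly.
milk only: max(777/441, 518/335) = 1.762 servings → $0.88.
peanut butter only: max(777/196, 518/39) = 13.28 servings → $5.31.
banana only: max(777/395, 518/8) = 64.75 servings → $12.95.
brown rice only: max(777/147, 518/11) = 47.09 servings → $25.90.
milk + peanut butter with both tight: 1.47 servings and 0.6574 servings → $1.00.
milk + banana with both tight: 1.54 servings and 0.2473 servings → $0.82.
milk + brown rice with both tight: 1.523 servings and 0.7176 servings → $1.16.
peanut butter + banana: intersection lies outside the first quadrant.
peanut butter + brown rice: the both-tight solution has a negative serving — not a feasible corner.
banana + brown rice: the both-tight solution has a negative serving — not a feasible corner.
The minimum over all feasible corners is $0.82.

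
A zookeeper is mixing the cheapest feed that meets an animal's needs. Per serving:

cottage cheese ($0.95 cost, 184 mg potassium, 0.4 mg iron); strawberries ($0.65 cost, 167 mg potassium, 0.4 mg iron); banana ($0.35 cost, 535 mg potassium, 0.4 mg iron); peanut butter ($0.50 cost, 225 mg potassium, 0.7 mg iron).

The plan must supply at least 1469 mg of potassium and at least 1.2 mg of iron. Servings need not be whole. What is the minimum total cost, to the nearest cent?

$1.03

This is a tiny linear program; its minimum lies at a vertex of the feasible set. List the vertices and price them.
cottage cheese only: max(1469/184, 1.2/0.4) = 7.984 servings → $7.58.
strawberries only: max(1469/167, 1.2/0.4) = 8.796 servings → $5.72.
banana only: max(1469/535, 1.2/0.4) = 3 servings → $1.05.
peanut butter only: max(1469/225, 1.2/0.7) = 6.529 servings → $3.26.
cottage cheese + strawberries: the both-tight solution has a negative serving — not a feasible corner.
cottage cheese + banana with both tight: 0.3875 servings and 2.613 servings → $1.28.
cottage cheese + peanut butter: the both-tight solution has a negative serving — not a feasible corner.
strawberries + banana with both tight: 0.3696 servings and 2.63 servings → $1.16.
strawberries + peanut butter with both targets exact would need a negative amount; discard.
banana + peanut butter with both tight: 2.665 servings and 0.1912 servings → $1.03.
The minimum over all feasible corners is $1.03.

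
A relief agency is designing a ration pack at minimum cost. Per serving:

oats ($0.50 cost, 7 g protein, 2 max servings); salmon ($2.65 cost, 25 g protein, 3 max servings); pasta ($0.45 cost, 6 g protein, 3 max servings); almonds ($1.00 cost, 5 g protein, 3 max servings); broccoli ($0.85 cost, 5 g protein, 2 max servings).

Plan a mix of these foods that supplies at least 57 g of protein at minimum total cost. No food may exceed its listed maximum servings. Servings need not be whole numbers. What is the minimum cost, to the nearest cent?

Cost per g of protein: oats $0.0714, pasta $0.0750, salmon $0.1060, broccoli $0.1700, almonds $0.2000.
Take 2 servings of oats: +14.0 g protein for $1.00 (total $1.00, still need 43.0 g).
Take 3 servings of pasta: +18.0 g protein for $1.35 (total $2.35, still need 25.0 g).
Take 1 serving of salmon: +25.0 g protein for $2.65 (total $5.00, still need 0.0 g).
Greedy by cheapest-per-g is optimal for a single linear constraint, so the minimum cost is $5.00.

$5.00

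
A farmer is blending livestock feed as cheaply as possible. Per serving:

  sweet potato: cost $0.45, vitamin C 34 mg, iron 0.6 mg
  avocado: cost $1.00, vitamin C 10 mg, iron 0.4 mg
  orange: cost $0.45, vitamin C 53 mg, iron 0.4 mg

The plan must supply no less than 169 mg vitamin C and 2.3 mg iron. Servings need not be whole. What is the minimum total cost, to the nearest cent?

At the optimum either one food covers both requirements or two foods hit both targets exactly; no other combination can be cheaper.
sweet potato only: max(169/34, 2.3/0.6) = 4.971 servings → $2.24.
avocado only: max(169/10, 2.3/0.4) = 16.9 servings → $16.90.
orange only: max(169/53, 2.3/0.4) = 5.75 servings → $2.59.
sweet potato + avocado with both targets exact would need a negative amount; discard.
sweet potato + orange with both tight: 2.984 servings and 1.275 servings → $1.92.
avocado + orange with both tight: 3.157 servings and 2.593 servings → $4.32.
The minimum over all feasible corners is $1.92.

$1.92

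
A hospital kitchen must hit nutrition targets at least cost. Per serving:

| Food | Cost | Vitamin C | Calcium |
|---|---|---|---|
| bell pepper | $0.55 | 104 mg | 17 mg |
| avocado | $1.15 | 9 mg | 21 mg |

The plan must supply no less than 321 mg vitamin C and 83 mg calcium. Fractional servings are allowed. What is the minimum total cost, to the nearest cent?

$2.69

This is a tiny linear program; its minimum lies at a vertex of the feasible set. List the vertices and price them.
bell pepper only: max(321/104, 83/17) = 4.882 servings → $2.69.
avocado only: max(321/9, 83/21) = 35.67 servings → $41.02.
bell pepper + avocado with both tight: 2.951 servings and 1.563 servings → $3.42.
The minimum over all feasible corners is $2.69.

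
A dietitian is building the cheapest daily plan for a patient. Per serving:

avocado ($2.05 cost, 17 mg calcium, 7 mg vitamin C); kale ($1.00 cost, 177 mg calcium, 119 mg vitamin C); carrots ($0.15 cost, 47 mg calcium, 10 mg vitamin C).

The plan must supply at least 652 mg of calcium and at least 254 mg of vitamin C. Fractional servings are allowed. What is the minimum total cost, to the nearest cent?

Compare the cost at each extreme point of the feasible region.
avocado only: max(652/17, 254/7) = 38.35 servings → $78.62.
kale only: max(652/177, 254/119) = 3.684 servings → $3.68.
carrots only: max(652/47, 254/10) = 25.4 servings → $3.81.
avocado + kale: the both-tight solution has a negative serving — not a feasible corner.
avocado + carrots with both tight: 34.08 servings and 1.547 servings → $70.09.
kale + carrots with both tight: 1.417 servings and 8.535 servings → $2.70.
So the least-cost plan costs $2.70.

$2.70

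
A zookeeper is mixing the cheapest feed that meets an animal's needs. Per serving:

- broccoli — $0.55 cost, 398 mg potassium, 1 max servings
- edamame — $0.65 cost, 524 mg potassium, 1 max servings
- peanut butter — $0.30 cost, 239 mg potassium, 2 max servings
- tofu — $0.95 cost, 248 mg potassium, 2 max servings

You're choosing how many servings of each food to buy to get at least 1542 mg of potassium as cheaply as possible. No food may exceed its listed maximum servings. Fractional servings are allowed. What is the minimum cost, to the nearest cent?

Cost per mg of potassium: edamame $0.0012, peanut butter $0.0013, broccoli $0.0014, tofu $0.0038.
Take 1 serving of edamame: +524.0 mg potassium for $0.65 (total $0.65, still need 1018.0 mg).
Take 2 servings of peanut butter: +478.0 mg potassium for $0.60 (total $1.25, still need 540.0 mg).
Take 1 serving of broccoli: +398.0 mg potassium for $0.55 (total $1.80, still need 142.0 mg).
Take 0.5726 servings of tofu: +142.0 mg potassium for $0.54 (total $2.34, still need 0.0 mg).
Filling from the cheapest source first is optimal under one linear minimum: $2.34.

$2.34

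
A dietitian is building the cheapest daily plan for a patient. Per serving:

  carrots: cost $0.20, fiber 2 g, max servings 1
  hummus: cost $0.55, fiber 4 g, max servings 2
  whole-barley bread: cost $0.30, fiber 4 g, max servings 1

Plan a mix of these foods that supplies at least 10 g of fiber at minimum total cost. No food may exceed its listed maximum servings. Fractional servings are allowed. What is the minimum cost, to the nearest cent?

$1.05

Cost per g of fiber: whole-barley bread $0.0750, carrots $0.1000, hummus $0.1375.
Take 1 serving of whole-barley bread: +4.0 g fiber for $0.30 (total $0.30, still need 6.0 g).
Take 1 serving of carrots: +2.0 g fiber for $0.20 (total $0.50, still need 4.0 g).
Take 1 serving of hummus: +4.0 g fiber for $0.55 (total $1.05, still need 0.0 g).
Filling from the cheapest source first is optimal under one linear minimum: $1.05.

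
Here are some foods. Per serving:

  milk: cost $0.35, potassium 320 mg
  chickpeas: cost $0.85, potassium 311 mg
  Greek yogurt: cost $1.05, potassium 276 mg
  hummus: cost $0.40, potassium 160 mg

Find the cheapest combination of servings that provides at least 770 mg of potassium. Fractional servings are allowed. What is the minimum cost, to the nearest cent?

Cost per mg of potassium: milk $0.0011, hummus $0.0025, chickpeas $0.0027, Greek yogurt $0.0038.
With no serving limits, use only milk: 770 mg / 320 mg = 2.406 servings × $0.35 = $0.84.

$0.84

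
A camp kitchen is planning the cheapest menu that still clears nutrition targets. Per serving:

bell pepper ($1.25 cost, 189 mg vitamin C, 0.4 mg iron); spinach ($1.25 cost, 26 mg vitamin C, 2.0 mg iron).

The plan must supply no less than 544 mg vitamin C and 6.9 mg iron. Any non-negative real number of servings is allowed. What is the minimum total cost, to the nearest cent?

$6.78

For a min-cost LP with two ≥-constraints, a basic feasible solution has at most two positive variables.
bell pepper only: max(544/189, 6.9/0.4) = 17.25 servings → $21.56.
spinach only: max(544/26, 6.9/2.0) = 20.92 servings → $26.15.
bell pepper + spinach with both tight: 2.472 servings and 2.956 servings → $6.78.
So the least-cost plan costs $6.78.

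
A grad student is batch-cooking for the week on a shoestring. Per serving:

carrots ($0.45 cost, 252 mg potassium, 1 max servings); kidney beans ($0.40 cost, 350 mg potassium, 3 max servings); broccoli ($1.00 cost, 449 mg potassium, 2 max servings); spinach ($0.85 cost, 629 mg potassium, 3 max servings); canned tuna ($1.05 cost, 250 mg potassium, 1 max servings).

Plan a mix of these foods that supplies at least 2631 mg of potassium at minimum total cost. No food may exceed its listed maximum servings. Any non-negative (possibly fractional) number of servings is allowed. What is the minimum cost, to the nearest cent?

Cost per mg of potassium: kidney beans $0.0011, spinach $0.0014, carrots $0.0018, broccoli $0.0022, canned tuna $0.0042.
Take 3 servings of kidney beans: +1050.0 mg potassium for $1.20 (total $1.20, still need 1581.0 mg).
Take 2.514 servings of spinach: +1581.0 mg potassium for $2.14 (total $3.34, still need 0.0 mg).
Greedy by cheapest-per-mg is optimal for a single linear constraint, so the minimum cost is $3.34.

$3.34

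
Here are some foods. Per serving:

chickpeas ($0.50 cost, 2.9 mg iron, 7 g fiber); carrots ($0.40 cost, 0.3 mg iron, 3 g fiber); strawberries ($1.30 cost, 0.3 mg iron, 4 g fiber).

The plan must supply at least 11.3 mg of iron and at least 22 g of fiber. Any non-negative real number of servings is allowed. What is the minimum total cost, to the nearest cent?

$1.95

A basic optimal solution has at most two foods positive. Try each food alone and each pair with both targets met exactly.
chickpeas only: max(11.3/2.9, 22/7) = 3.897 servings → $1.95.
carrots only: max(11.3/0.3, 22/3) = 37.67 servings → $15.07.
strawberries only: max(11.3/0.3, 22/4) = 37.67 servings → $48.97.
chickpeas + carrots: intersection lies outside the first quadrant.
chickpeas + strawberries: the both-tight solution has a negative serving — not a feasible corner.
carrots + strawberries: intersection lies outside the first quadrant.
The minimum over all feasible corners is $1.95.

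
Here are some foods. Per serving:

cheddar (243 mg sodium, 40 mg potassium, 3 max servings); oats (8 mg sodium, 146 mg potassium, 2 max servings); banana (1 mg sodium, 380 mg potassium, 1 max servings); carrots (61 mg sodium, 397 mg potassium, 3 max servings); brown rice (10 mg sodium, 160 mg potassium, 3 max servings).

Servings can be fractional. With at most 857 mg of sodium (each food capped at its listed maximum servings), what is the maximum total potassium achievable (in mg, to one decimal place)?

2446.2 mg

Potassium per mg sodium: banana 380, oats 18.25, brown rice 16, carrots 6.508, cheddar 0.1646.
Take 1 serving of banana: uses 1 mg sodium, +380.0 mg potassium (running total 380.0 mg).
Take 2 servings of oats: uses 16 mg sodium, +292.0 mg potassium (running total 672.0 mg).
Take 3 servings of brown rice: uses 30 mg sodium, +480.0 mg potassium (running total 1152.0 mg).
Take 3 servings of carrots: uses 183 mg sodium, +1191.0 mg potassium (running total 2343.0 mg).
Take 2.58 servings of cheddar: uses 627 mg sodium, +103.2 mg potassium (running total 2446.2 mg).
Greedy by best ratio exhausts the sodium allowance optimally: 2446.2 mg.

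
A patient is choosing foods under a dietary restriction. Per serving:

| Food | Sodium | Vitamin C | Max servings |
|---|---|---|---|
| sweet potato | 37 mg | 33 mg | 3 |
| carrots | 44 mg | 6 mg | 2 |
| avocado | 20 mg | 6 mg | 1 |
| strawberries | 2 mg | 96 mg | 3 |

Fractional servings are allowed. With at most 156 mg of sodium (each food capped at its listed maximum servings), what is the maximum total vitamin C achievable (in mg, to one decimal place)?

395.6 mg

Vitamin C per mg sodium: strawberries 48, sweet potato 0.8919, avocado 0.3, carrots 0.1364.
Take 3 servings of strawberries: uses 6 mg sodium, +288.0 mg vitamin C (running total 288.0 mg).
Take 3 servings of sweet potato: uses 111 mg sodium, +99.0 mg vitamin C (running total 387.0 mg).
Take 1 serving of avocado: uses 20 mg sodium, +6.0 mg vitamin C (running total 393.0 mg).
Take 0.4318 servings of carrots: uses 19 mg sodium, +2.6 mg vitamin C (running total 395.6 mg).
Greedy by best ratio exhausts the sodium allowance optimally: 395.6 mg.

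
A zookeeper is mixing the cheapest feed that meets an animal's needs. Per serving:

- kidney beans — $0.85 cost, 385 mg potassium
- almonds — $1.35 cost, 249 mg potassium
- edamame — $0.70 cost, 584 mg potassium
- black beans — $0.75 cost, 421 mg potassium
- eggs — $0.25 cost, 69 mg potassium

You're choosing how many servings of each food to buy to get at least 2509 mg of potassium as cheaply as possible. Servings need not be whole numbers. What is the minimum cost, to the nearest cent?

$3.01

Cost per mg of potassium: edamame $0.0012, black beans $0.0018, kidney beans $0.0022, eggs $0.0036, almonds $0.0054.
With no serving limits, use only edamame: 2509 mg / 584 mg = 4.296 servings × $0.70 = $3.01.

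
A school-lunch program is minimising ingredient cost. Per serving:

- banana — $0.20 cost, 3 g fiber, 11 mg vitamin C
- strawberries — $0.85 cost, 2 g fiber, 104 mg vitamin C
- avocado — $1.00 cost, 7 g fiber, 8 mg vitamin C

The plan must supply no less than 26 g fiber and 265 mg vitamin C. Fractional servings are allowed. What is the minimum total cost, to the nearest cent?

Check every corner: each single food scaled to meet both minima, and each pair solved so both constraints bind.
banana only: max(26/3, 265/11) = 24.09 servings → $4.82.
strawberries only: max(26/2, 265/104) = 13 servings → $11.05.
avocado only: max(26/7, 265/8) = 33.12 servings → $33.12.
banana + strawberries with both tight: 7.497 servings and 1.755 servings → $2.99.
banana + avocado: the both-tight solution has a negative serving — not a feasible corner.
strawberries + avocado with both tight: 2.313 servings and 3.053 servings → $5.02.
The minimum over all feasible corners is $2.99.

$2.99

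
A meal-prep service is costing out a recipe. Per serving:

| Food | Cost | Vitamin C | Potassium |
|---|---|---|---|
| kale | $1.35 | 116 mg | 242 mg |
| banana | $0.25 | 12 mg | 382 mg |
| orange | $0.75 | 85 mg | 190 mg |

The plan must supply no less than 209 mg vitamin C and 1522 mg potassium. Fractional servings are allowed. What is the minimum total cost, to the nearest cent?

$2.27

Two binding constraints pin down two serving amounts, so the optimal mix uses at most two foods. The candidates are each food alone (scaled to the tighter of vitamin C/potassium) and each pair with both constraints tight.
kale only: max(209/116, 1522/242) = 6.289 servings → $8.49.
banana only: max(209/12, 1522/382) = 17.42 servings → $4.35.
orange only: max(209/85, 1522/190) = 8.011 servings → $6.01.
kale + banana with both tight: 1.487 servings and 3.042 servings → $2.77.
kale + orange: intersection lies outside the first quadrant.
banana + orange with both tight: 2.97 servings and 2.04 servings → $2.27.
Cheapest feasible corner: $2.27.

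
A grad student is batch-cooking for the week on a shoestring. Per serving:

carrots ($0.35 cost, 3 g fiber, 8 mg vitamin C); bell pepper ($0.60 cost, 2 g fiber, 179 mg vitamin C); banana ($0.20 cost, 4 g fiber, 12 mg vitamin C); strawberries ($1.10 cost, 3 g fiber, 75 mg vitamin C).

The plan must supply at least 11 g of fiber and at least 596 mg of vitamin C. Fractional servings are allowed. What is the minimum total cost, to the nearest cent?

Check every corner: each single food scaled to meet both minima, and each pair solved so both constraints bind.
carrots only: max(11/3, 596/8) = 74.5 servings → $26.07.
bell pepper only: max(11/2, 596/179) = 5.5 servings → $3.30.
banana only: max(11/4, 596/12) = 49.67 servings → $9.93.
strawberries only: max(11/3, 596/75) = 7.947 servings → $8.74.
carrots + bell pepper with both tight: 1.491 servings and 3.263 servings → $2.48.
carrots + banana with both targets exact would need a negative amount; discard.
carrots + strawberries: intersection lies outside the first quadrant.
bell pepper + banana with both tight: 3.254 servings and 1.123 servings → $2.18.
bell pepper + strawberries with both tight: 2.488 servings and 2.008 servings → $3.70.
banana + strawberries with both targets exact would need a negative amount; discard.
The minimum over all feasible corners is $2.18.

$2.18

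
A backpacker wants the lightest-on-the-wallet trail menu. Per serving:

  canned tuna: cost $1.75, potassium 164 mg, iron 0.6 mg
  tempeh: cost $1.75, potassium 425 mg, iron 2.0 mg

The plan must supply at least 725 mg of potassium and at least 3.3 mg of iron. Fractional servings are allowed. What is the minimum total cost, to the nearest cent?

$2.99

The cheapest plan sits at a corner of the feasible region — with two constraints it uses at most two foods.
canned tuna only: max(725/164, 3.3/0.6) = 5.5 servings → $9.62.
tempeh only: max(725/425, 3.3/2.0) = 1.706 servings → $2.99.
canned tuna + tempeh with both tight: 0.6507 servings and 1.455 servings → $3.68.
So the least-cost plan costs $2.99.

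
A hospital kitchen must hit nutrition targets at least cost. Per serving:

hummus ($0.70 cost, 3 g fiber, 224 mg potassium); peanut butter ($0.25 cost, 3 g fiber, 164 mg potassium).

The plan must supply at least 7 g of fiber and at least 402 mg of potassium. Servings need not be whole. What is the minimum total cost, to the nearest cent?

$0.61

hummus only: max(7/3, 402/224) = 2.333 servings → $1.63.
peanut butter only: max(7/3, 402/164) = 2.451 servings → $0.61.
hummus + peanut butter with both tight: 0.3222 servings and 2.011 servings → $0.73.
So the least-cost plan costs $0.61.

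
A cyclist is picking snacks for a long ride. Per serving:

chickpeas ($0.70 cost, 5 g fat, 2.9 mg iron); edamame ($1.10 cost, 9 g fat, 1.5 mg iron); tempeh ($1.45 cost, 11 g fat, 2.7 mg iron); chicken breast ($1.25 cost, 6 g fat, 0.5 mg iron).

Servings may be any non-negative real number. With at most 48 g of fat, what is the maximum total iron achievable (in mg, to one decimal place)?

Iron per g fat: chickpeas 0.58, tempeh 0.2455, edamame 0.1667, chicken breast 0.08333.
With no serving limits, spend the whole fat allowance on chickpeas: 48 g / 5 g × 2.9 mg = 27.8 mg.

27.8 mg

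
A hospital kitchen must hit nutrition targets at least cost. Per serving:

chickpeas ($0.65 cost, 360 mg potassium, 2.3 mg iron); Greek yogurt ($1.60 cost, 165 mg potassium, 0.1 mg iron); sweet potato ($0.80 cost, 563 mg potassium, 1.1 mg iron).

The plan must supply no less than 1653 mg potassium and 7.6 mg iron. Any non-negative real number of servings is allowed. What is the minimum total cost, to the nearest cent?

$2.73

chickpeas only: max(1653/360, 7.6/2.3) = 4.592 servings → $2.98.
Greek yogurt only: max(1653/165, 7.6/0.1) = 76 servings → $121.60.
sweet potato only: max(1653/563, 7.6/1.1) = 6.909 servings → $5.53.
chickpeas + Greek yogurt with both tight: 3.169 servings and 3.103 servings → $7.03.
chickpeas + sweet potato with both tight: 2.737 servings and 1.186 servings → $2.73.
Greek yogurt + sweet potato with both targets exact would need a negative amount; discard.
The minimum over all feasible corners is $2.73.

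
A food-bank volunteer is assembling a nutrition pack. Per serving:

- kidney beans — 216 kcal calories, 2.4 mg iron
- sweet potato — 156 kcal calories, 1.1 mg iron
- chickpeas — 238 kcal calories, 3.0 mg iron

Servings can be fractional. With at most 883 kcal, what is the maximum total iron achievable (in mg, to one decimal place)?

Iron per kcal: chickpeas 0.01261, kidney beans 0.01111, sweet potato 0.007051.
With no serving limits, spend the whole calories allowance on chickpeas: 883 kcal / 238 kcal × 3.0 mg = 11.1 mg.

11.1 mg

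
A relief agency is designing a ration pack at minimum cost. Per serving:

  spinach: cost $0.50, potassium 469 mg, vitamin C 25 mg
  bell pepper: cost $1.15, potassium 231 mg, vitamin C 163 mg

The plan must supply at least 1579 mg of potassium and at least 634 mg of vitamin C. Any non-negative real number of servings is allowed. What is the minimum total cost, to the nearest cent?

An LP optimum is at a vertex; with two nutrient constraints at most two foods are used. Check each candidate.
spinach only: max(1579/469, 634/25) = 25.36 servings → $12.68.
bell pepper only: max(1579/231, 634/163) = 6.835 servings → $7.86.
spinach + bell pepper with both tight: 1.57 servings and 3.649 servings → $4.98.
The minimum over all feasible corners is $4.98.

$4.98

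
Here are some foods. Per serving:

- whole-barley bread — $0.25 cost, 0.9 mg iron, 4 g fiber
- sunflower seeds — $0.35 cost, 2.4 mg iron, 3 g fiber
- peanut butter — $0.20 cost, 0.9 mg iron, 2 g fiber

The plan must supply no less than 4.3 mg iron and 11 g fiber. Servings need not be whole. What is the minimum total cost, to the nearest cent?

The cheapest plan sits at a corner of the feasible region — with two constraints it uses at most two foods.
whole-barley bread only: max(4.3/0.9, 11/4) = 4.778 servings → $1.19.
sunflower seeds only: max(4.3/2.4, 11/3) = 3.667 servings → $1.28.
peanut butter only: max(4.3/0.9, 11/2) = 5.5 servings → $1.10.
whole-barley bread + sunflower seeds with both tight: 1.957 servings and 1.058 servings → $0.86.
whole-barley bread + peanut butter with both tight: 0.7222 servings and 4.056 servings → $0.99.
sunflower seeds + peanut butter: the both-tight solution has a negative serving — not a feasible corner.
Cheapest feasible corner: $0.86.

$0.86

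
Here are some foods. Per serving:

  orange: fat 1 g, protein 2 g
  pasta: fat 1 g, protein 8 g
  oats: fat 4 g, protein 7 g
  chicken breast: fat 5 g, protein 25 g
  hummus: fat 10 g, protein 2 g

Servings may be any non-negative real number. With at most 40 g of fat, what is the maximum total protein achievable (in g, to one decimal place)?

320.0 g

Protein per g fat: pasta 8, chicken breast 5, orange 2, oats 1.75, hummus 0.2.
With no serving limits, spend the whole fat allowance on pasta: 40 g / 1 g × 8 g = 320.0 g.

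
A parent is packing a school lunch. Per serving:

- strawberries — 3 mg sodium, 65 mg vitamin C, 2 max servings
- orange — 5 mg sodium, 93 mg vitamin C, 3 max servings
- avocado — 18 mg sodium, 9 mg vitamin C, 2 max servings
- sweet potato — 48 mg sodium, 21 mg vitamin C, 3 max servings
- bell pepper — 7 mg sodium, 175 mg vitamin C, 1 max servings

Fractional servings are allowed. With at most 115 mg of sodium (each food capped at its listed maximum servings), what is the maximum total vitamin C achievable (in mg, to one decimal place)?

624.3 mg

Vitamin C per mg sodium: bell pepper 25, strawberries 21.67, orange 18.6, avocado 0.5, sweet potato 0.4375.
Take 1 serving of bell pepper: uses 7 mg sodium, +175.0 mg vitamin C (running total 175.0 mg).
Take 2 servings of strawberries: uses 6 mg sodium, +130.0 mg vitamin C (running total 305.0 mg).
Take 3 servings of orange: uses 15 mg sodium, +279.0 mg vitamin C (running total 584.0 mg).
Take 2 servings of avocado: uses 36 mg sodium, +18.0 mg vitamin C (running total 602.0 mg).
Take 1.062 servings of sweet potato: uses 51 mg sodium, +22.3 mg vitamin C (running total 624.3 mg).
Greedy by best ratio exhausts the sodium allowance optimally: 624.3 mg.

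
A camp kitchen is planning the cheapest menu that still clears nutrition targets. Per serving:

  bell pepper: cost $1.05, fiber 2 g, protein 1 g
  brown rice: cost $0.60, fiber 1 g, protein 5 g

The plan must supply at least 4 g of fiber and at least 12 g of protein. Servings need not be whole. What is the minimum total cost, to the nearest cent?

$2.27

Compare the cost at each extreme point of the feasible region.
bell pepper only: max(4/2, 12/1) = 12 servings → $12.60.
brown rice only: max(4/1, 12/5) = 4 servings → $2.40.
bell pepper + brown rice with both tight: 0.8889 servings and 2.222 servings → $2.27.
So the least-cost plan costs $2.27.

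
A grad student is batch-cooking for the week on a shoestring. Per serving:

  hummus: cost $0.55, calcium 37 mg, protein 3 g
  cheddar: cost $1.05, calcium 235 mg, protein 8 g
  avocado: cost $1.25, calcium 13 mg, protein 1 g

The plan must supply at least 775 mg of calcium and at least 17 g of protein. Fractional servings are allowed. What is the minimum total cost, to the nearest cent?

A basic optimal solution has at most two foods positive. Try each food alone and each pair with both targets met exactly.
hummus only: max(775/37, 17/3) = 20.95 servings → $11.52.
cheddar only: max(775/235, 17/8) = 3.298 servings → $3.46.
avocado only: max(775/13, 17/1) = 59.62 servings → $74.52.
hummus + cheddar: the both-tight solution has a negative serving — not a feasible corner.
hummus + avocado: intersection lies outside the first quadrant.
cheddar + avocado with both targets exact would need a negative amount; discard.
The minimum over all feasible corners is $3.46.

$3.46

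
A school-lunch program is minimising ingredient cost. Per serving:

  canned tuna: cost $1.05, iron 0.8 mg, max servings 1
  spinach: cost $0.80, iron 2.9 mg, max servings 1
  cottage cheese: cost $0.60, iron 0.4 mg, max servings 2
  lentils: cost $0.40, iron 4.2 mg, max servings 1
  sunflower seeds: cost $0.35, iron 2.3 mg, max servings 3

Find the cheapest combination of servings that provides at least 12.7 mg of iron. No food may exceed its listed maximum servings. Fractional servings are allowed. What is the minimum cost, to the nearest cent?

Cost per mg of iron: lentils $0.0952, sunflower seeds $0.1522, spinach $0.2759, canned tuna $1.3125, cottage cheese $1.5000.
Take 1 serving of lentils: +4.2 mg iron for $0.40 (total $0.40, still need 8.5 mg).
Take 3 servings of sunflower seeds: +6.9 mg iron for $1.05 (total $1.45, still need 1.6 mg).
Take 0.5517 servings of spinach: +1.6 mg iron for $0.44 (total $1.89, still need 0.0 mg).
Greedy by cheapest-per-mg is optimal for a single linear constraint, so the minimum cost is $1.89.

$1.89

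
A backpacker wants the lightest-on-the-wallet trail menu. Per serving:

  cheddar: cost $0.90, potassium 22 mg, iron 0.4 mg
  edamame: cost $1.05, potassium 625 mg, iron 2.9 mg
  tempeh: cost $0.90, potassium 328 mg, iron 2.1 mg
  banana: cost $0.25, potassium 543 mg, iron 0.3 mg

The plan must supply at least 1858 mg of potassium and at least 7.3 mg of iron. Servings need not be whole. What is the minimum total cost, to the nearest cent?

Two binding constraints pin down two serving amounts, so the optimal mix uses at most two foods. The candidates are each food alone (scaled to the tighter of potassium/iron) and each pair with both constraints tight.
cheddar only: max(1858/22, 7.3/0.4) = 84.45 servings → $76.01.
edamame only: max(1858/625, 7.3/2.9) = 2.973 servings → $3.12.
tempeh only: max(1858/328, 7.3/2.1) = 5.665 servings → $5.10.
banana only: max(1858/543, 7.3/0.3) = 24.33 servings → $6.08.
cheddar + edamame with both targets exact would need a negative amount; discard.
cheddar + tempeh: the both-tight solution has a negative serving — not a feasible corner.
cheddar + banana with both tight: 16.18 servings and 2.766 servings → $15.25.
edamame + tempeh with both targets exact would need a negative amount; discard.
edamame + banana with both tight: 2.456 servings and 0.5952 servings → $2.73.
tempeh + banana with both tight: 3.27 servings and 1.447 servings → $3.30.
So the least-cost plan costs $2.73.

$2.73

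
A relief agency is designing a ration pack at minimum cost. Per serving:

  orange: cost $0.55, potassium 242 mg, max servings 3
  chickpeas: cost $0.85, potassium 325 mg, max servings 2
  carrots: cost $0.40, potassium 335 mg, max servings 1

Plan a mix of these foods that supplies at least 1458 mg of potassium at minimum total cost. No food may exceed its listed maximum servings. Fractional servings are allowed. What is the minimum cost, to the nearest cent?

$3.09

Cost per mg of potassium: carrots $0.0012, orange $0.0023, chickpeas $0.0026.
Take 1 serving of carrots: +335.0 mg potassium for $0.40 (total $0.40, still need 1123.0 mg).
Take 3 servings of orange: +726.0 mg potassium for $1.65 (total $2.05, still need 397.0 mg).
Take 1.222 servings of chickpeas: +397.0 mg potassium for $1.04 (total $3.09, still need 0.0 mg).
Filling from the cheapest source first is optimal under one linear minimum: $3.09.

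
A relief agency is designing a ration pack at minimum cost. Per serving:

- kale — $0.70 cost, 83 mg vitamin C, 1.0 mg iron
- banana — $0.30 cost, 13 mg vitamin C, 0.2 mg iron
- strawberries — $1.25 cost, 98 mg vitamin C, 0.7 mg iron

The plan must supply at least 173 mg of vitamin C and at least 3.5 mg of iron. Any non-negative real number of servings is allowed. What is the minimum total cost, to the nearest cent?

The cheapest plan sits at a corner of the feasible region — with two constraints it uses at most two foods.
kale only: max(173/83, 3.5/1.0) = 3.5 servings → $2.45.
banana only: max(173/13, 3.5/0.2) = 17.5 servings → $5.25.
strawberries only: max(173/98, 3.5/0.7) = 5 servings → $6.25.
kale + banana: the both-tight solution has a negative serving — not a feasible corner.
kale + strawberries: the both-tight solution has a negative serving — not a feasible corner.
banana + strawberries with both targets exact would need a negative amount; discard.
Cheapest feasible corner: $2.45.

$2.45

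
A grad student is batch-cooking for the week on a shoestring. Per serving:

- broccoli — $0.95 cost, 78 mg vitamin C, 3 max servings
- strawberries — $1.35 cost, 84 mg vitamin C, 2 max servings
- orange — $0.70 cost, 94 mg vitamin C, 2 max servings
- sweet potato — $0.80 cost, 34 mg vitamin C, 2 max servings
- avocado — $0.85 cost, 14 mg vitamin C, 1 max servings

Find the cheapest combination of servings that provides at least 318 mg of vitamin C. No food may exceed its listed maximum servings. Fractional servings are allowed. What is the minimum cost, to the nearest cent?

Cost per mg of vitamin C: orange $0.0074, broccoli $0.0122, strawberries $0.0161, sweet potato $0.0235, avocado $0.0607.
Take 2 servings of orange: +188.0 mg vitamin C for $1.40 (total $1.40, still need 130.0 mg).
Take 1.667 servings of broccoli: +130.0 mg vitamin C for $1.58 (total $2.98, still need 0.0 mg).
Filling from the cheapest source first is optimal under one linear minimum: $2.98.

$2.98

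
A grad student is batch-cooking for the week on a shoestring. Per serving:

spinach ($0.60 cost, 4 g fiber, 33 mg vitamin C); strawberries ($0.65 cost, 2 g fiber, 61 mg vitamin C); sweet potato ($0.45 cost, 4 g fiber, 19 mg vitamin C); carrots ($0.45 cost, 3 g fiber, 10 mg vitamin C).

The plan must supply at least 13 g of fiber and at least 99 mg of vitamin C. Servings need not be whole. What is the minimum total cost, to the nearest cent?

For a min-cost LP with two ≥-constraints, a basic feasible solution has at most two positive variables.
spinach only: max(13/4, 99/33) = 3.25 servings → $1.95.
strawberries only: max(13/2, 99/61) = 6.5 servings → $4.22.
sweet potato only: max(13/4, 99/19) = 5.211 servings → $2.34.
carrots only: max(13/3, 99/10) = 9.9 servings → $4.46.
spinach + strawberries: intersection lies outside the first quadrant.
spinach + sweet potato with both tight: 2.661 servings and 0.5893 servings → $1.86.
spinach + carrots with both tight: 2.831 servings and 0.5593 servings → $1.95.
strawberries + sweet potato with both tight: 0.7233 servings and 2.888 servings → $1.77.
strawberries + carrots with both tight: 1.025 servings and 3.65 servings → $2.31.
sweet potato + carrots: intersection lies outside the first quadrant.
So the least-cost plan costs $1.77.

$1.77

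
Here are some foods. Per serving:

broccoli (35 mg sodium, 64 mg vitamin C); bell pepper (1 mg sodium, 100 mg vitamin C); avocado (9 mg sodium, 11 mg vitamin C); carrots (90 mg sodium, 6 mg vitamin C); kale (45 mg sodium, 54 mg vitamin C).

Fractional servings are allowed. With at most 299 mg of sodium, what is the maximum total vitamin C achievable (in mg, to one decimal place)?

29900.0 mg

Vitamin C per mg sodium: bell pepper 100, broccoli 1.829, avocado 1.222, kale 1.2, carrots 0.06667.
With no serving limits, spend the whole sodium allowance on bell pepper: 299 mg / 1 mg × 100 mg = 29900.0 mg.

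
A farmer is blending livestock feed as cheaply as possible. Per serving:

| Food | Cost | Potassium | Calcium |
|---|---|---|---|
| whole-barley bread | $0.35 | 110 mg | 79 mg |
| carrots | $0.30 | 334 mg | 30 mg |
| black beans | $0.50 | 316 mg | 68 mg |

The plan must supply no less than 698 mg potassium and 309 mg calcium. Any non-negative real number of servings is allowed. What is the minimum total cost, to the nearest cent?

$1.52

whole-barley bread only: max(698/110, 309/79) = 6.345 servings → $2.22.
carrots only: max(698/334, 309/30) = 10.3 servings → $3.09.
black beans only: max(698/316, 309/68) = 4.544 servings → $2.27.
whole-barley bread + carrots with both tight: 3.563 servings and 0.9162 servings → $1.52.
whole-barley bread + black beans with both tight: 2.87 servings and 1.21 servings → $1.61.
carrots + black beans: the both-tight solution has a negative serving — not a feasible corner.
Cheapest feasible corner: $1.52.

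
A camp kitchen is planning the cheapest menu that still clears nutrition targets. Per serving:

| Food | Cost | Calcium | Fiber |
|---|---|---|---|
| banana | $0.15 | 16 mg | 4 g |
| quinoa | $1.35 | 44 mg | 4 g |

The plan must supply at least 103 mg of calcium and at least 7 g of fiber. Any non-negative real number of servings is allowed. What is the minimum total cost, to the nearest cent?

At the optimum either one food covers both requirements or two foods hit both targets exactly; no other combination can be cheaper.
banana only: max(103/16, 7/4) = 6.438 servings → $0.97.
quinoa only: max(103/44, 7/4) = 2.341 servings → $3.16.
banana + quinoa: the both-tight solution has a negative serving — not a feasible corner.
So the least-cost plan costs $0.97.

$0.97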